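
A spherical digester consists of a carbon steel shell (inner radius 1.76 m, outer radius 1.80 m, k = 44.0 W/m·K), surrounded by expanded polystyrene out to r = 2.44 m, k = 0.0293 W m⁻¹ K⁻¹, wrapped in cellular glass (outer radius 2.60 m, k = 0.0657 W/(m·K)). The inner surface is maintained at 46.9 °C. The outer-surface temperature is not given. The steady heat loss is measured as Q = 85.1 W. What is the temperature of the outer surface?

T_out = 10.6 °C

Series resistances:
  R_carbon steel = (1/1.76 − 1/1.80)/(4πk) = 0.01263/(4π·44.0) = 2.284×10^-5 K/W
  R_expanded polystyrene = (1/1.80 − 1/2.44)/(4πk) = 0.1457/(4π·0.0293) = 0.3958 K/W
  R_cellular glass = (1/2.44 − 1/2.60)/(4πk) = 0.02522/(4π·0.0657) = 0.03055 K/W
ΣR = 0.4263 K/W
ΔT = Q·ΣR = 85.1 × 0.4263 = 36.28 K
Heat flows outward, so T_out = T_in − ΔT = 46.9 − 36.28 = 10.6 °C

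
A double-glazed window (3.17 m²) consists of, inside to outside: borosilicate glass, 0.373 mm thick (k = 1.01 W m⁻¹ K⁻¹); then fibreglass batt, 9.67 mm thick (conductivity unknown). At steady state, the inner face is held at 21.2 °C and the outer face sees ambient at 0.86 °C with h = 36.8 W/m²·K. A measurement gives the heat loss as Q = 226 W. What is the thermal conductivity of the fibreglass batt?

k = 0.0375 W/m·K

ΣR = ΔT/Q = |21.2 − 0.86|/226 = 0.09000 K/W
Known resistances:
  R_borosilicate glass = L/(kA) = 3.73×10^-4/(1.01·3.17) = 1.165×10^-4 K/W
  R_conv,out = 1/(hA) = 1/(36.8·3.17) = 0.008572 K/W
R_fibreglass batt = ΣR − ΣR_known = 0.09000 − 0.008689 = 0.08131 K/W
L/(kA) = 0.08131 ⇒ k = 0.00967/(0.08131·3.17) = 0.0375 W/m·K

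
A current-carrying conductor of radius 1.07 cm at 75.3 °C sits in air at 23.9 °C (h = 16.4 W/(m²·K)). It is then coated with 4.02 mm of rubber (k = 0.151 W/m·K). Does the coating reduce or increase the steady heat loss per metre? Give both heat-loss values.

reduces: 56.7 → 51.6 W/m

Critical radius for a cylinder: r_cr = k/h = 0.00921 m = 0.921 cm.
Outer radius after coating: r₂ = 0.0107 + 0.00402 = 0.01472 m.
Since r₁ ≥ r_cr, any added insulation reduces the heat loss.
Bare: R = 1/(2πr₁h) = 0.9070 m·K/W; Q = 51.4/0.9070 = 56.7 W/m.
Coated: R = R_cond + R_conv = 0.9955 m·K/W; Q = 51.4/0.9955 = 51.6 W/m.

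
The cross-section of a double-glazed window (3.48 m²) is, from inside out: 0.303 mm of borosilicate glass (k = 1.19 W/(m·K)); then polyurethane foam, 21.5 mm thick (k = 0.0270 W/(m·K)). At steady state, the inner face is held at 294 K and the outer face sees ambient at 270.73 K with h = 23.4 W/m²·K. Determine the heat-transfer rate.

Series thermal resistances, inner to outer:
  R_borosilicate glass = L/(kA) = 3.03×10^-4/(1.19·3.48) = 7.317×10^-5 K/W
  R_polyurethane foam = L/(kA) = 0.0215/(0.0270·3.48) = 0.2288 K/W
  R_conv,out = 1/(hA) = 1/(23.4·3.48) = 0.01228 K/W
ΣR = 7.317×10^-5 + 0.2288 + 0.01228 = 0.2412 K/W
Q = ΔT/ΣR = (294 K − 270.73 K)/0.2412 = 96.5 W

Q = 96.5 W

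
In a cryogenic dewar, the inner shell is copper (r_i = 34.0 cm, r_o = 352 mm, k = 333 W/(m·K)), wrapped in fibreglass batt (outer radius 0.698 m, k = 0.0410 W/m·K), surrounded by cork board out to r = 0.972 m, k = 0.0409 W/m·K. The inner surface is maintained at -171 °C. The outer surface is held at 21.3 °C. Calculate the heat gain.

Q = 54.6 W

Series thermal resistances, inner to outer:
  R_copper = (1/0.340 − 1/0.352)/(4πk) = 0.1003/(4π·333) = 2.396×10^-5 K/W
  R_fibreglass batt = (1/0.352 − 1/0.698)/(4πk) = 1.408/(4π·0.0410) = 2.733 K/W
  R_cork board = (1/0.698 − 1/0.972)/(4πk) = 0.4039/(4π·0.0409) = 0.7858 K/W
ΣR = 2.396×10^-5 + 2.733 + 0.7858 = 3.519 K/W
Q = ΔT/ΣR = (-171 °C − 21.3 °C)/3.519 = -54.6 W
(Negative Q ⇒ heat flows inward; heat gain = 54.6 W.)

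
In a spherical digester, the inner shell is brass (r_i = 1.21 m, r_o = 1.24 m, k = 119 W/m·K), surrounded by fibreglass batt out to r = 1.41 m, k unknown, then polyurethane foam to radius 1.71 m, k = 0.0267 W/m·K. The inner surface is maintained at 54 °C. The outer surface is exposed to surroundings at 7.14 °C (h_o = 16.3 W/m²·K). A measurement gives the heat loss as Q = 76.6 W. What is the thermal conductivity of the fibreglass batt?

k = 0.0323 W/m·K

ΣR = ΔT/Q = |54 − 7.14|/76.6 = 0.6117 K/W
Known resistances:
  R_brass = (1/1.21 − 1/1.24)/(4πk) = 0.01999/(4π·119) = 1.337×10^-5 K/W
  R_polyurethane foam = (1/1.41 − 1/1.71)/(4πk) = 0.1244/(4π·0.0267) = 0.3708 K/W
  R_conv,out = 1/(4πr²h) = 1/(4π·1.71²·16.3) = 0.001670 K/W
R_fibreglass batt = ΣR − ΣR_known = 0.6117 − 0.3725 = 0.2392 K/W
(1/r₁−1/r₂)/(4πk) = 0.2392 ⇒ k = 0.09723/(4π·0.2392) = 0.0323 W/m·K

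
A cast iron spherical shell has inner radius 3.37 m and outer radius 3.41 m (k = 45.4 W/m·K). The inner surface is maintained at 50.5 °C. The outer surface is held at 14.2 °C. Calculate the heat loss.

Q = 5.95×10^6 W

Q = 4πk·ΔT/(1/r₁ − 1/r₂) = 4π × 45.4 × 36.3 / (1/3.37 − 1/3.41) = 5.95×10^6 W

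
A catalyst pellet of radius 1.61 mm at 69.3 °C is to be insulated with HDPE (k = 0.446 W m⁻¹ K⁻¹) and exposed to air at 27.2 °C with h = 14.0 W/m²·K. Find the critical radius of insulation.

r_cr = 6.37 cm

For a sphere, r_cr = 2k_ins/h = 2·0.446/14.0 = 0.0637 m = 6.37 cm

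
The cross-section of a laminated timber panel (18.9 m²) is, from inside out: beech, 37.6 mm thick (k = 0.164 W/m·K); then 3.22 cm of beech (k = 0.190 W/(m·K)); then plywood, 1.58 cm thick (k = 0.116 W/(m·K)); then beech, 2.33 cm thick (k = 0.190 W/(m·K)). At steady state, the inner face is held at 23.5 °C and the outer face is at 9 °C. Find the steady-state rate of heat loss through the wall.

Series thermal resistances, inner to outer:
  R_beech = L/(kA) = 0.0376/(0.164·18.9) = 0.01213 K/W
  R_beech = L/(kA) = 0.0322/(0.190·18.9) = 0.008967 K/W
  R_plywood = L/(kA) = 0.0158/(0.116·18.9) = 0.007207 K/W
  R_beech = L/(kA) = 0.0233/(0.190·18.9) = 0.006488 K/W
ΣR = 0.01213 + 0.008967 + 0.007207 + 0.006488 = 0.03479 K/W
Q = ΔT/ΣR = (23.5 °C − 9 °C)/0.03479 = 417 W

Q = 417 W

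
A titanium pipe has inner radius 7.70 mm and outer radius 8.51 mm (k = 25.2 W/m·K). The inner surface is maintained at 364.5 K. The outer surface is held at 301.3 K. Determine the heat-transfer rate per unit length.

Q' = 100 kW/m

Q' = 2πk·ΔT/ln(r₂/r₁) = 2π × 25.2 × 63.2 / ln(0.00851/0.00770) = 1.00×10^5 W/m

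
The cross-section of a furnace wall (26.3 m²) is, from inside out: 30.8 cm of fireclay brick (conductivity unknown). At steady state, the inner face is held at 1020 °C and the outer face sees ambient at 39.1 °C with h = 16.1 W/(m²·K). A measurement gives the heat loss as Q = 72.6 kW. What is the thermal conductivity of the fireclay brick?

k = 1.05 W/m·K

ΣR = ΔT/Q = |1020 − 39.1|/72600 = 0.01351 K/W
Known resistances:
  R_conv,out = 1/(hA) = 1/(16.1·26.3) = 0.002362 K/W
R_fireclay brick = ΣR − ΣR_known = 0.01351 − 0.002362 = 0.01115 K/W
L/(kA) = 0.01115 ⇒ k = 0.308/(0.01115·26.3) = 1.05 W/m·K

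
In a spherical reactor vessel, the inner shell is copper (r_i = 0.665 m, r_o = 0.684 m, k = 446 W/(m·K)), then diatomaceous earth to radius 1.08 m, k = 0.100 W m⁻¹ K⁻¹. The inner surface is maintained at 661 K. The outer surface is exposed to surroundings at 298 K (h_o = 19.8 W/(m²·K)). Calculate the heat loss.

Q = 844 W

Resistance network (inner→outer):
  R_copper = (1/0.665 − 1/0.684)/(4πk) = 0.04177/(4π·446) = 7.453×10^-6 K/W
  R_diatomaceous earth = (1/0.684 − 1/1.08)/(4πk) = 0.5361/(4π·0.100) = 0.4266 K/W
  R_conv,out = 1/(4πr²h) = 1/(4π·1.08²·19.8) = 0.003446 K/W
ΣR = 7.453×10^-6 + 0.4266 + 0.003446 = 0.4301 K/W
Q = ΔT/ΣR = (661 K − 298 K)/0.4301 = 844 W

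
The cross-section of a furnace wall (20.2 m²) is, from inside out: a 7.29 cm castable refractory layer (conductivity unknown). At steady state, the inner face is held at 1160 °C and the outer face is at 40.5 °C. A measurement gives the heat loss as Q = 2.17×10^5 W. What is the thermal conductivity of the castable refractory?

ΣR = ΔT/Q = |1160 − 40.5|/2.17×10^5 = 0.005159 K/W
L/(kA) = 0.005159 ⇒ k = 0.0729/(0.005159·20.2) = 0.700 W/m·K

k = 0.700 W/m·K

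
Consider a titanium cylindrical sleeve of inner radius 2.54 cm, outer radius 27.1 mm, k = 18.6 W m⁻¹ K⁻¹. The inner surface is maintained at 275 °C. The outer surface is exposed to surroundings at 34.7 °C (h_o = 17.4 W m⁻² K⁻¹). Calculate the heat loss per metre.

Q' = 711 W/m

Treat each layer as a resistance in series:
  R'_titanium = ln(0.0271/0.0254)/(2πk) = 0.06478/(2π·18.6) = 5.543×10^-4 m·K/W
  R'_conv,out = 1/(2πr h) = 1/(2π·0.0271·17.4) = 0.3375 m·K/W
ΣR = 5.543×10^-4 + 0.3375 = 0.3381 m·K/W
Q' = ΔT/ΣR = (275 °C − 34.7 °C)/0.3381 = 711 W/m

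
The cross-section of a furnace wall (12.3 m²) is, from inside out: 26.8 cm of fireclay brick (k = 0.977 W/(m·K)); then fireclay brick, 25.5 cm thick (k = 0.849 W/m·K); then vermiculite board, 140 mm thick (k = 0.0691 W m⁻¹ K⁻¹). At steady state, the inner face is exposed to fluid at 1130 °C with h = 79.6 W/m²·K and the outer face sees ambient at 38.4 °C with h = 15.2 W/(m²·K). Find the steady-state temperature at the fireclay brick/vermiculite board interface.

Series thermal resistances, inner to outer:
  R_conv,in = 1/(hA) = 1/(79.6·12.3) = 0.001021 K/W
  R_fireclay brick = L/(kA) = 0.268/(0.977·12.3) = 0.02230 K/W
  R_fireclay brick = L/(kA) = 0.255/(0.849·12.3) = 0.02442 K/W
  R_vermiculite board = L/(kA) = 0.140/(0.0691·12.3) = 0.1647 K/W
  R_conv,out = 1/(hA) = 1/(15.2·12.3) = 0.005349 K/W
ΣR = 0.001021 + 0.02230 + 0.02442 + 0.1647 + 0.005349 = 0.2178 K/W
Q = ΔT/ΣR = (1130 °C − 38.4 °C)/0.2178 = 5012 W
From the inner boundary to the fireclay brick/vermiculite board interface, ΣR_partial = 0.04774 K/W.
T_interface = T_in − Q·ΣR_partial = 1130 °C − (5012)(0.04774) = 891 °C

T = 891 °C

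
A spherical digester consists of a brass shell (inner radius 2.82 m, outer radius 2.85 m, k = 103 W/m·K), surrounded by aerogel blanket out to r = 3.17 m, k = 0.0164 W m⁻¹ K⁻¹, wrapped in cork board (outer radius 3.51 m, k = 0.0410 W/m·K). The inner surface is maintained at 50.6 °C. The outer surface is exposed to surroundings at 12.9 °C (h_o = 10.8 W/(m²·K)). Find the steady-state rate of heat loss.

Q = 163 W

Resistance network (inner→outer):
  R_brass = (1/2.82 − 1/2.85)/(4πk) = 0.003733/(4π·103) = 2.884×10^-6 K/W
  R_aerogel blanket = (1/2.85 − 1/3.17)/(4πk) = 0.03542/(4π·0.0164) = 0.1719 K/W
  R_cork board = (1/3.17 − 1/3.51)/(4πk) = 0.03056/(4π·0.0410) = 0.05931 K/W
  R_conv,out = 1/(4πr²h) = 1/(4π·3.51²·10.8) = 5.981×10^-4 K/W
ΣR = 2.884×10^-6 + 0.1719 + 0.05931 + 5.981×10^-4 = 0.2318 K/W
Q = ΔT/ΣR = (50.6 °C − 12.9 °C)/0.2318 = 163 W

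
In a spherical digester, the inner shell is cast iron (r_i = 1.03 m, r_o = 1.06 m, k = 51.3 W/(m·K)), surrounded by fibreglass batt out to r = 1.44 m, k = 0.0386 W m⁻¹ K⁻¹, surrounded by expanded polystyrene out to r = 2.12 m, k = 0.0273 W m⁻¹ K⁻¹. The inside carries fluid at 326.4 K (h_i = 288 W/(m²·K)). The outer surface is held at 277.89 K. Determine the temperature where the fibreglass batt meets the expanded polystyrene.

Resistance network (inner→outer):
  R_conv,in = 1/(4πr²h) = 1/(4π·1.03²·288) = 2.604×10^-4 K/W
  R_cast iron = (1/1.03 − 1/1.06)/(4πk) = 0.02748/(4π·51.3) = 4.262×10^-5 K/W
  R_fibreglass batt = (1/1.06 − 1/1.44)/(4πk) = 0.2490/(4π·0.0386) = 0.5132 K/W
  R_expanded polystyrene = (1/1.44 − 1/2.12)/(4πk) = 0.2227/(4π·0.0273) = 0.6493 K/W
ΣR = 2.604×10^-4 + 4.262×10^-5 + 0.5132 + 0.6493 = 1.163 K/W
Q = ΔT/ΣR = (326.4 K − 277.89 K)/1.163 = 41.71 W
From the inner boundary to the fibreglass batt/expanded polystyrene interface, ΣR_partial = 0.5135 K/W.
T_interface = T_in − Q·ΣR_partial = 326.4 K − (41.71)(0.5135) = 305.0 K

T = 305.0 K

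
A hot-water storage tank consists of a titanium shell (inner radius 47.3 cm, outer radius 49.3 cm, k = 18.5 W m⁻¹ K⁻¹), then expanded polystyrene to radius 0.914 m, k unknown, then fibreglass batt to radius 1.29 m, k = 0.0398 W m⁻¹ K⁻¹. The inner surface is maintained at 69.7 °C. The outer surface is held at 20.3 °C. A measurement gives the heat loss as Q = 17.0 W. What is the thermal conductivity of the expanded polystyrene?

k = 0.0328 W/m·K

ΣR = ΔT/Q = |69.7 − 20.3|/17.0 = 2.906 K/W
Known resistances:
  R_titanium = (1/0.473 − 1/0.493)/(4πk) = 0.08577/(4π·18.5) = 3.689×10^-4 K/W
  R_fibreglass batt = (1/0.914 − 1/1.29)/(4πk) = 0.3189/(4π·0.0398) = 0.6376 K/W
R_expanded polystyrene = ΣR − ΣR_known = 2.906 − 0.6380 = 2.268 K/W
(1/r₁−1/r₂)/(4πk) = 2.268 ⇒ k = 0.9343/(4π·2.268) = 0.0328 W/m·K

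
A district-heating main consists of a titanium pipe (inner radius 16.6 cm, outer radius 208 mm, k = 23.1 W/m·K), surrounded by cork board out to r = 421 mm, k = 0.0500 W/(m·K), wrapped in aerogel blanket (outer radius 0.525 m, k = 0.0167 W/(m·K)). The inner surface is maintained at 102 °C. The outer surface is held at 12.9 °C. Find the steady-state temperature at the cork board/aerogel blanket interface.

T = 56.0 °C

Treat each layer as a resistance in series:
  R'_titanium = ln(0.208/0.166)/(2πk) = 0.2256/(2π·23.1) = 0.001554 m·K/W
  R'_cork board = ln(0.421/0.208)/(2πk) = 0.7051/(2π·0.0500) = 2.244 m·K/W
  R'_aerogel blanket = ln(0.525/0.421)/(2πk) = 0.2208/(2π·0.0167) = 2.104 m·K/W
ΣR = 0.001554 + 2.244 + 2.104 = 4.350 m·K/W
Q' = ΔT/ΣR = (102 °C − 12.9 °C)/4.350 = 20.48 W/m
From the inner boundary to the cork board/aerogel blanket interface, ΣR_partial = 2.246 m·K/W.
T_interface = T_in − Q'·ΣR_partial = 102 °C − (20.48)(2.246) = 56.0 °C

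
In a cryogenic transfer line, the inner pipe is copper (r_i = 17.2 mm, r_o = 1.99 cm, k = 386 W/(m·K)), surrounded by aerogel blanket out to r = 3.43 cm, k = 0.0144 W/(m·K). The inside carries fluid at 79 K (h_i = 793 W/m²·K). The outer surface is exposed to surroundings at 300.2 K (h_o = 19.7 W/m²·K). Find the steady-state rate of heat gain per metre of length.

Q' = 35.3 W/m

Series thermal resistances, inner to outer:
  R'_conv,in = 1/(2πr h) = 1/(2π·0.0172·793) = 0.01167 m·K/W
  R'_copper = ln(0.0199/0.0172)/(2πk) = 0.1458/(2π·386) = 6.012×10^-5 m·K/W
  R'_aerogel blanket = ln(0.0343/0.0199)/(2πk) = 0.5444/(2π·0.0144) = 6.017 m·K/W
  R'_conv,out = 1/(2πr h) = 1/(2π·0.0343·19.7) = 0.2355 m·K/W
ΣR = 0.01167 + 6.012×10^-5 + 6.017 + 0.2355 = 6.264 m·K/W
Q' = ΔT/ΣR = (79 K − 300.2 K)/6.264 = -35.3 W/m
(Negative Q' ⇒ heat flows inward; heat gain = 35.3 W/m.)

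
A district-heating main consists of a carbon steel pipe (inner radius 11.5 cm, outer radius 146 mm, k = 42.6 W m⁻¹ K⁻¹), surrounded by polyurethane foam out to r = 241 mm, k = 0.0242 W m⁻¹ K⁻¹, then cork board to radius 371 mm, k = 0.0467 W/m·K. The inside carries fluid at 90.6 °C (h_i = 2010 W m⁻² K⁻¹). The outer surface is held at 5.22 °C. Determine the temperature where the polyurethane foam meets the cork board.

Treat each layer as a resistance in series:
  R'_conv,in = 1/(2πr h) = 1/(2π·0.115·2010) = 6.885×10^-4 m·K/W
  R'_carbon steel = ln(0.146/0.115)/(2πk) = 0.2387/(2π·42.6) = 8.917×10^-4 m·K/W
  R'_polyurethane foam = ln(0.241/0.146)/(2πk) = 0.5012/(2π·0.0242) = 3.296 m·K/W
  R'_cork board = ln(0.371/0.241)/(2πk) = 0.4314/(2π·0.0467) = 1.470 m·K/W
ΣR = 6.885×10^-4 + 8.917×10^-4 + 3.296 + 1.470 = 4.768 m·K/W
Q' = ΔT/ΣR = (90.6 °C − 5.22 °C)/4.768 = 17.91 W/m
From the inner boundary to the polyurethane foam/cork board interface, ΣR_partial = 3.298 m·K/W.
T_interface = T_in − Q'·ΣR_partial = 90.6 °C − (17.91)(3.298) = 31.5 °C

T = 31.5 °C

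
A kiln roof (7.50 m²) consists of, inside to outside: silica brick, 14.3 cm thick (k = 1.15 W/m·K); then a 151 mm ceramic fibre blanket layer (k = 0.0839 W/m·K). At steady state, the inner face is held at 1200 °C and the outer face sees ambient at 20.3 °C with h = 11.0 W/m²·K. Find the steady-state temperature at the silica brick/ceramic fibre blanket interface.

T = 1127 °C

Resistance network (inner→outer):
  R_silica brick = L/(kA) = 0.143/(1.15·7.50) = 0.01658 K/W
  R_ceramic fibre blanket = L/(kA) = 0.151/(0.0839·7.50) = 0.2400 K/W
  R_conv,out = 1/(hA) = 1/(11.0·7.50) = 0.01212 K/W
ΣR = 0.01658 + 0.2400 + 0.01212 = 0.2687 K/W
Q = ΔT/ΣR = (1200 °C − 20.3 °C)/0.2687 = 4390 W
From the inner boundary to the silica brick/ceramic fibre blanket interface, ΣR_partial = 0.01658 K/W.
T_interface = T_in − Q·ΣR_partial = 1200 °C − (4390)(0.01658) = 1127 °C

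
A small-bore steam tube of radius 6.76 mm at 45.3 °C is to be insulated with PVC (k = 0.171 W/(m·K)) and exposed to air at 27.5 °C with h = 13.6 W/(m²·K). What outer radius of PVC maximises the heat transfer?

r_cr = 1.26 cm

For a cylinder, r_cr = k_ins/h = 0.171/13.6 = 0.0126 m = 1.26 cm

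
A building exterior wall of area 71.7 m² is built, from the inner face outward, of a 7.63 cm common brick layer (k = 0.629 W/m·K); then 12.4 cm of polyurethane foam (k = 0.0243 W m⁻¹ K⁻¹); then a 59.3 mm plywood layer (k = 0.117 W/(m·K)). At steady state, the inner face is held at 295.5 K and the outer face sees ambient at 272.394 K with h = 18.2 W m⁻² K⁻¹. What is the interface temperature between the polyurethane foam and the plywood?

Treat each layer as a resistance in series:
  R_common brick = L/(kA) = 0.0763/(0.629·71.7) = 0.001692 K/W
  R_polyurethane foam = L/(kA) = 0.124/(0.0243·71.7) = 0.07117 K/W
  R_plywood = L/(kA) = 0.0593/(0.117·71.7) = 0.007069 K/W
  R_conv,out = 1/(hA) = 1/(18.2·71.7) = 7.663×10^-4 K/W
ΣR = 0.001692 + 0.07117 + 0.007069 + 7.663×10^-4 = 0.08070 K/W
Q = ΔT/ΣR = (295.5 K − 272.394 K)/0.08070 = 286.3 W
From the inner boundary to the polyurethane foam/plywood interface, ΣR_partial = 0.07286 K/W.
T_interface = T_in − Q·ΣR_partial = 295.5 K − (286.3)(0.07286) = 274.64 K

T = 274.64 K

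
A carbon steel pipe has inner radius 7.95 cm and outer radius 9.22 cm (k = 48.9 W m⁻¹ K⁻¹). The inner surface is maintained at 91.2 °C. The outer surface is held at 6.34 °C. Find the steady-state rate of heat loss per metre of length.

Q' = 176 kW/m

Q' = 2πk·ΔT/ln(r₂/r₁) = 2π × 48.9 × 84.86 / ln(0.0922/0.0795) = 1.76×10^5 W/m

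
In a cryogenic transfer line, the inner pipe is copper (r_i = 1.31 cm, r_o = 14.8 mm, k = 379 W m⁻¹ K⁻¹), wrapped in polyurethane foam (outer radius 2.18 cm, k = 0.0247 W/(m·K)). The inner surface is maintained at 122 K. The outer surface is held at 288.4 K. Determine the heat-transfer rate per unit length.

Series thermal resistances, inner to outer:
  R'_copper = ln(0.0148/0.0131)/(2πk) = 0.1220/(2π·379) = 5.124×10^-5 m·K/W
  R'_polyurethane foam = ln(0.0218/0.0148)/(2πk) = 0.3873/(2π·0.0247) = 2.495 m·K/W
ΣR = 5.124×10^-5 + 2.495 = 2.495 m·K/W
Q' = ΔT/ΣR = (122 K − 288.4 K)/2.495 = -66.7 W/m
(Negative Q' ⇒ heat flows inward; heat gain = 66.7 W/m.)

Q' = 66.7 W/m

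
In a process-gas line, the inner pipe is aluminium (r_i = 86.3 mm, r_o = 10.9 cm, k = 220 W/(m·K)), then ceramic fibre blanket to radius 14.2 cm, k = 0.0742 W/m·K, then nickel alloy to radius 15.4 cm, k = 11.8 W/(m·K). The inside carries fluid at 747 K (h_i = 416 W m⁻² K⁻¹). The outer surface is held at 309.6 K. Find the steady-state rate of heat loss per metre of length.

Treat each layer as a resistance in series:
  R'_conv,in = 1/(2πr h) = 1/(2π·0.0863·416) = 0.004433 m·K/W
  R'_aluminium = ln(0.109/0.0863)/(2πk) = 0.2335/(2π·220) = 1.689×10^-4 m·K/W
  R'_ceramic fibre blanket = ln(0.142/0.109)/(2πk) = 0.2645/(2π·0.0742) = 0.5673 m·K/W
  R'_nickel alloy = ln(0.154/0.142)/(2πk) = 0.08113/(2π·11.8) = 0.001094 m·K/W
ΣR = 0.004433 + 1.689×10^-4 + 0.5673 + 0.001094 = 0.5730 m·K/W
Q' = ΔT/ΣR = (747 K − 309.6 K)/0.5730 = 763 W/m

Q' = 763 W/m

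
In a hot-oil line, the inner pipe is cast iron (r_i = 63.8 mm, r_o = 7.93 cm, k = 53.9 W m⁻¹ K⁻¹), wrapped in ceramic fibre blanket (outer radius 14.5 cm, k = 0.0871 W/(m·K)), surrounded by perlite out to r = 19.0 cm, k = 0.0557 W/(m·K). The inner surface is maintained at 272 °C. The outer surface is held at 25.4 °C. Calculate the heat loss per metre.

Q' = 131 W/m

Series thermal resistances, inner to outer:
  R'_cast iron = ln(0.0793/0.0638)/(2πk) = 0.2175/(2π·53.9) = 6.422×10^-4 m·K/W
  R'_ceramic fibre blanket = ln(0.145/0.0793)/(2πk) = 0.6035/(2π·0.0871) = 1.103 m·K/W
  R'_perlite = ln(0.190/0.145)/(2πk) = 0.2703/(2π·0.0557) = 0.7723 m·K/W
ΣR = 6.422×10^-4 + 1.103 + 0.7723 = 1.876 m·K/W
Q' = ΔT/ΣR = (272 °C − 25.4 °C)/1.876 = 131 W/m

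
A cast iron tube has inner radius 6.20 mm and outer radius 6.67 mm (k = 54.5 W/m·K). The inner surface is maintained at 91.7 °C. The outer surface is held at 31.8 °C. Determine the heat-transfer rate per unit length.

Q' = 2πk·ΔT/ln(r₂/r₁) = 2π × 54.5 × 59.9 / ln(0.00667/0.00620) = 2.81×10^5 W/m

Q' = 281 kW/m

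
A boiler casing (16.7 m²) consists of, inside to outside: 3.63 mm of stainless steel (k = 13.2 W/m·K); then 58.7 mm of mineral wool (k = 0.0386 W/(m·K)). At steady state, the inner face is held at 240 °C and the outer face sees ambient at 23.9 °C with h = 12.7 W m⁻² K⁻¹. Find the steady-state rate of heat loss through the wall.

Q = 2.26 kW

Resistance network (inner→outer):
  R_stainless steel = L/(kA) = 0.00363/(13.2·16.7) = 1.647×10^-5 K/W
  R_mineral wool = L/(kA) = 0.0587/(0.0386·16.7) = 0.09106 K/W
  R_conv,out = 1/(hA) = 1/(12.7·16.7) = 0.004715 K/W
ΣR = 1.647×10^-5 + 0.09106 + 0.004715 = 0.09579 K/W
Q = ΔT/ΣR = (240 °C − 23.9 °C)/0.09579 = 2260 W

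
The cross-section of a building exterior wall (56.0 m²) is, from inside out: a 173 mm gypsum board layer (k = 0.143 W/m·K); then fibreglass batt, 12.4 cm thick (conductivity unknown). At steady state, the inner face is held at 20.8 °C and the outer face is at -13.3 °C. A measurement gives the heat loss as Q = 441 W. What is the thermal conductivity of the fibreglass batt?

ΣR = ΔT/Q = |20.8 − -13.3|/441 = 0.07732 K/W
Known resistances:
  R_gypsum board = L/(kA) = 0.173/(0.143·56.0) = 0.02160 K/W
R_fibreglass batt = ΣR − ΣR_known = 0.07732 − 0.02160 = 0.05572 K/W
L/(kA) = 0.05572 ⇒ k = 0.124/(0.05572·56.0) = 0.0397 W/m·K

k = 0.0397 W/m·K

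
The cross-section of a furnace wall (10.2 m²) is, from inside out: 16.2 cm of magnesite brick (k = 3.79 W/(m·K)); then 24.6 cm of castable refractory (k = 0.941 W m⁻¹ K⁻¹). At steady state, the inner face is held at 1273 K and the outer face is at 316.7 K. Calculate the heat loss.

Series thermal resistances, inner to outer:
  R_magnesite brick = L/(kA) = 0.162/(3.79·10.2) = 0.004191 K/W
  R_castable refractory = L/(kA) = 0.246/(0.941·10.2) = 0.02563 K/W
ΣR = 0.004191 + 0.02563 = 0.02982 K/W
Q = ΔT/ΣR = (1273 K − 316.7 K)/0.02982 = 32100 W

Q = 32100 W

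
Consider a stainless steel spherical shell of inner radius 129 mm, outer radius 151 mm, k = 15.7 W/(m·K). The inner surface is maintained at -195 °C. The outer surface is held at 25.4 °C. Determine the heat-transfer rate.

Q = 4πk·ΔT/(1/r₁ − 1/r₂) = 4π × 15.7 × 220.4 / (1/0.129 − 1/0.151) = 38500 W

Q = 38500 W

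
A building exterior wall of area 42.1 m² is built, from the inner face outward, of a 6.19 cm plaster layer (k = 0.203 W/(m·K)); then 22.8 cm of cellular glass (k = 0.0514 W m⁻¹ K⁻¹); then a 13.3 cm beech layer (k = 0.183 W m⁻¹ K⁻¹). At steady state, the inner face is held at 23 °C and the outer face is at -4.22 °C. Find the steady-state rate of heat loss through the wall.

Series thermal resistances, inner to outer:
  R_plaster = L/(kA) = 0.0619/(0.203·42.1) = 0.007243 K/W
  R_cellular glass = L/(kA) = 0.228/(0.0514·42.1) = 0.1054 K/W
  R_beech = L/(kA) = 0.133/(0.183·42.1) = 0.01726 K/W
ΣR = 0.007243 + 0.1054 + 0.01726 = 0.1299 K/W
Q = ΔT/ΣR = (23 °C − -4.22 °C)/0.1299 = 210 W

Q = 210 W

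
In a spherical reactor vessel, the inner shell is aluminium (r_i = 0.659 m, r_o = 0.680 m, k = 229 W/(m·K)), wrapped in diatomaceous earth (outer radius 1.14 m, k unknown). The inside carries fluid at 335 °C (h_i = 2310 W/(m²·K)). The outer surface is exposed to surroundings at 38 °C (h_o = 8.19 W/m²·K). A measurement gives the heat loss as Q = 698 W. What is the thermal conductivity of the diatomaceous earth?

ΣR = ΔT/Q = |335 − 38|/698 = 0.4255 K/W
Known resistances:
  R_conv,in = 1/(4πr²h) = 1/(4π·0.659²·2310) = 7.932×10^-5 K/W
  R_aluminium = (1/0.659 − 1/0.680)/(4πk) = 0.04686/(4π·229) = 1.628×10^-5 K/W
  R_conv,out = 1/(4πr²h) = 1/(4π·1.14²·8.19) = 0.007476 K/W
R_diatomaceous earth = ΣR − ΣR_known = 0.4255 − 0.007572 = 0.4179 K/W
(1/r₁−1/r₂)/(4πk) = 0.4179 ⇒ k = 0.5934/(4π·0.4179) = 0.113 W/m·K

k = 0.113 W/m·K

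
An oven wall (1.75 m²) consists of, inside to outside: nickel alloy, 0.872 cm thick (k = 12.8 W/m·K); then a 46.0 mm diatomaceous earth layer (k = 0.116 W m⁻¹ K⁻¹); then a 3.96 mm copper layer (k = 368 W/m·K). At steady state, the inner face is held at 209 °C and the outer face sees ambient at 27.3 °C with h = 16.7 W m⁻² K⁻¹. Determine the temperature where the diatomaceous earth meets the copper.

Treat each layer as a resistance in series:
  R_nickel alloy = L/(kA) = 0.00872/(12.8·1.75) = 3.893×10^-4 K/W
  R_diatomaceous earth = L/(kA) = 0.0460/(0.116·1.75) = 0.2266 K/W
  R_copper = L/(kA) = 0.00396/(368·1.75) = 6.149×10^-6 K/W
  R_conv,out = 1/(hA) = 1/(16.7·1.75) = 0.03422 K/W
ΣR = 3.893×10^-4 + 0.2266 + 6.149×10^-6 + 0.03422 = 0.2612 K/W
Q = ΔT/ΣR = (209 °C − 27.3 °C)/0.2612 = 695.6 W
From the inner boundary to the diatomaceous earth/copper interface, ΣR_partial = 0.2270 K/W.
T_interface = T_in − Q·ΣR_partial = 209 °C − (695.6)(0.2270) = 51.1 °C

T = 51.1 °C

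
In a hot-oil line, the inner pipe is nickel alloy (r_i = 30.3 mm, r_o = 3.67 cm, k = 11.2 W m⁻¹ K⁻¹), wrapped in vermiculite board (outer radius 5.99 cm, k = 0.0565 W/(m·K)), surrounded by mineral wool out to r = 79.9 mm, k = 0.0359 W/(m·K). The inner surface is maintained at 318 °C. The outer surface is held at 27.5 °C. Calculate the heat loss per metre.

Q' = 109 W/m

Resistance network (inner→outer):
  R'_nickel alloy = ln(0.0367/0.0303)/(2πk) = 0.1916/(2π·11.2) = 0.002723 m·K/W
  R'_vermiculite board = ln(0.0599/0.0367)/(2πk) = 0.4899/(2π·0.0565) = 1.380 m·K/W
  R'_mineral wool = ln(0.0799/0.0599)/(2πk) = 0.2881/(2π·0.0359) = 1.277 m·K/W
ΣR = 0.002723 + 1.380 + 1.277 = 2.660 m·K/W
Q' = ΔT/ΣR = (318 °C − 27.5 °C)/2.660 = 109 W/m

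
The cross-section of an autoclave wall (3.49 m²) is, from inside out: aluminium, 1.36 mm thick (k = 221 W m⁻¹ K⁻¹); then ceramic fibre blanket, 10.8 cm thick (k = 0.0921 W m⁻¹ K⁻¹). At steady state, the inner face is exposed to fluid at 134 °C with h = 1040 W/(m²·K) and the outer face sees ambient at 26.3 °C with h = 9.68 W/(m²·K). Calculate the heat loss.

Q = 294 W

Series thermal resistances, inner to outer:
  R_conv,in = 1/(hA) = 1/(1040·3.49) = 2.755×10^-4 K/W
  R_aluminium = L/(kA) = 0.00136/(221·3.49) = 1.763×10^-6 K/W
  R_ceramic fibre blanket = L/(kA) = 0.108/(0.0921·3.49) = 0.3360 K/W
  R_conv,out = 1/(hA) = 1/(9.68·3.49) = 0.02960 K/W
ΣR = 2.755×10^-4 + 1.763×10^-6 + 0.3360 + 0.02960 = 0.3659 K/W
Q = ΔT/ΣR = (134 °C − 26.3 °C)/0.3659 = 294 W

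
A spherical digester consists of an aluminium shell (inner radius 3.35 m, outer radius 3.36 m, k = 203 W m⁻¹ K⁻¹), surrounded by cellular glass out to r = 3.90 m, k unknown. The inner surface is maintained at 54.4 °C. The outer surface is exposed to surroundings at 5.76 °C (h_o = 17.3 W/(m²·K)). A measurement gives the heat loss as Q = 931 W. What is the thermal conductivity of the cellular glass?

k = 0.0631 W/m·K

ΣR = ΔT/Q = |54.4 − 5.76|/931 = 0.05224 K/W
Known resistances:
  R_aluminium = (1/3.35 − 1/3.36)/(4πk) = 8.884×10^-4/(4π·203) = 3.483×10^-7 K/W
  R_conv,out = 1/(4πr²h) = 1/(4π·3.90²·17.3) = 3.024×10^-4 K/W
R_cellular glass = ΣR − ΣR_known = 0.05224 − 3.027×10^-4 = 0.05194 K/W
(1/r₁−1/r₂)/(4πk) = 0.05194 ⇒ k = 0.04121/(4π·0.05194) = 0.0631 W/m·K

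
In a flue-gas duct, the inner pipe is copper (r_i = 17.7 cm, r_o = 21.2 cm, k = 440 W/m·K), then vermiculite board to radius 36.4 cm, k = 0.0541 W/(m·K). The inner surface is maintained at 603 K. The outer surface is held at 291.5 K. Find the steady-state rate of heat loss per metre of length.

Treat each layer as a resistance in series:
  R'_copper = ln(0.212/0.177)/(2πk) = 0.1804/(2π·440) = 6.527×10^-5 m·K/W
  R'_vermiculite board = ln(0.364/0.212)/(2πk) = 0.5406/(2π·0.0541) = 1.590 m·K/W
ΣR = 6.527×10^-5 + 1.590 = 1.590 m·K/W
Q' = ΔT/ΣR = (603 K − 291.5 K)/1.590 = 196 W/m

Q' = 196 W/m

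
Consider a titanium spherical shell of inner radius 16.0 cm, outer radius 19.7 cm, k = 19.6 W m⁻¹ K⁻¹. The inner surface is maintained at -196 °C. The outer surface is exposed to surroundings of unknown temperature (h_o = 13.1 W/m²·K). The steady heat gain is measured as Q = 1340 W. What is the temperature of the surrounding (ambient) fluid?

T_out = 20.1 °C

Series resistances:
  R_titanium = (1/0.160 − 1/0.197)/(4πk) = 1.174/(4π·19.6) = 0.004766 K/W
  R_conv,out = 1/(4πr²h) = 1/(4π·0.197²·13.1) = 0.1565 K/W
ΣR = 0.1613 K/W
ΔT = Q·ΣR = 1340 × 0.1613 = 216.1 K
Heat flows inward, so T_out = T_in + ΔT = -196 + 216.1 = 20.1 °C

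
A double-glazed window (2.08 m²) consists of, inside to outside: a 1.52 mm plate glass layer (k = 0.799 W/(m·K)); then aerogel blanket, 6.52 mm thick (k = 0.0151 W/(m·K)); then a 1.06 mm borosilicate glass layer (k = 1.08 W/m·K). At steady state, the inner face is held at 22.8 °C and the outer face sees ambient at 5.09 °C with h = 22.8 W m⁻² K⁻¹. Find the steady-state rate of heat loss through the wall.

Q = 77.0 W

Resistance network (inner→outer):
  R_plate glass = L/(kA) = 0.00152/(0.799·2.08) = 9.146×10^-4 K/W
  R_aerogel blanket = L/(kA) = 0.00652/(0.0151·2.08) = 0.2076 K/W
  R_borosilicate glass = L/(kA) = 0.00106/(1.08·2.08) = 4.719×10^-4 K/W
  R_conv,out = 1/(hA) = 1/(22.8·2.08) = 0.02109 K/W
ΣR = 9.146×10^-4 + 0.2076 + 4.719×10^-4 + 0.02109 = 0.2301 K/W
Q = ΔT/ΣR = (22.8 °C − 5.09 °C)/0.2301 = 77.0 W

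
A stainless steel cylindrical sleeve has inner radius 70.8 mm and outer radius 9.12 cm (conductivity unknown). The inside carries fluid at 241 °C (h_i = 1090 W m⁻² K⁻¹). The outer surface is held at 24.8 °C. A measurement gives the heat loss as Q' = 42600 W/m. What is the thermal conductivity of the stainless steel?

ΣR = ΔT/Q' = |241 − 24.8|/42600 = 0.005075 m·K/W
Known resistances:
  R'_conv,in = 1/(2πr h) = 1/(2π·0.0708·1090) = 0.002062 m·K/W
R_stainless steel = ΣR − ΣR_known = 0.005075 − 0.002062 = 0.003013 m·K/W
ln(r₂/r₁)/(2πk) = 0.003013 ⇒ k = 0.2532/(2π·0.003013) = 13.4 W/m·K

k = 13.4 W/m·K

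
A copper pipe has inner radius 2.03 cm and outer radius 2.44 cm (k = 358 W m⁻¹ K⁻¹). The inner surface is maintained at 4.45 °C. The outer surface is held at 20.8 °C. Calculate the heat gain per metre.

Q' = 2πk·ΔT/ln(r₂/r₁) = 2π × 358 × 16.35 / ln(0.0244/0.0203) = 2.00×10^5 W/m

Q' = 2.00×10^5 W/m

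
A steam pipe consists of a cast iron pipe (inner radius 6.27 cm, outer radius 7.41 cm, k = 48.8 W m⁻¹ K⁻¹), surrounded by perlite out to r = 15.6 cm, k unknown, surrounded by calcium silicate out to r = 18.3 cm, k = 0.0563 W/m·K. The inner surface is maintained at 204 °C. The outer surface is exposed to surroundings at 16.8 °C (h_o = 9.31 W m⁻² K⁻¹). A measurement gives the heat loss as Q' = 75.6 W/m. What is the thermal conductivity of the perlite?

ΣR = ΔT/Q' = |204 − 16.8|/75.6 = 2.476 m·K/W
Known resistances:
  R'_cast iron = ln(0.0741/0.0627)/(2πk) = 0.1671/(2π·48.8) = 5.448×10^-4 m·K/W
  R'_calcium silicate = ln(0.183/0.156)/(2πk) = 0.1596/(2π·0.0563) = 0.4513 m·K/W
  R'_conv,out = 1/(2πr h) = 1/(2π·0.183·9.31) = 0.09342 m·K/W
R_perlite = ΣR − ΣR_known = 2.476 − 0.5453 = 1.931 m·K/W
ln(r₂/r₁)/(2πk) = 1.931 ⇒ k = 0.7444/(2π·1.931) = 0.0614 W/m·K

k = 0.0614 W/m·K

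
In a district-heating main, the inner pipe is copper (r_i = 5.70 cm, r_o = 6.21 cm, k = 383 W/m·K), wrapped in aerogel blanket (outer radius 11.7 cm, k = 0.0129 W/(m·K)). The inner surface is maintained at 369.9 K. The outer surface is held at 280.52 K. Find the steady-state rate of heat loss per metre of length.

Series thermal resistances, inner to outer:
  R'_copper = ln(0.0621/0.0570)/(2πk) = 0.08569/(2π·383) = 3.561×10^-5 m·K/W
  R'_aerogel blanket = ln(0.117/0.0621)/(2πk) = 0.6334/(2π·0.0129) = 7.815 m·K/W
ΣR = 3.561×10^-5 + 7.815 = 7.815 m·K/W
Q' = ΔT/ΣR = (369.9 K − 280.52 K)/7.815 = 11.4 W/m

Q' = 11.4 W/m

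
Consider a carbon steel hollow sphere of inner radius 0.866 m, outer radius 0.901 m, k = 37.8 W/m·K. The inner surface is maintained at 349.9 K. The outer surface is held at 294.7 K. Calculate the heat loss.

Q = 5.85×10^5 W

Q = 4πk·ΔT/(1/r₁ − 1/r₂) = 4π × 37.8 × 55.2 / (1/0.866 − 1/0.901) = 5.85×10^5 W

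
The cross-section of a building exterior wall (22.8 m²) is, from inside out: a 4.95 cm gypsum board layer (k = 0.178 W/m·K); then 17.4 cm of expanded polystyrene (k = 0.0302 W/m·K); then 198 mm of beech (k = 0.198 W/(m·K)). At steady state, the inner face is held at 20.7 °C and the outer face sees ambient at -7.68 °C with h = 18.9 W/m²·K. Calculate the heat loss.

Resistance network (inner→outer):
  R_gypsum board = L/(kA) = 0.0495/(0.178·22.8) = 0.01220 K/W
  R_expanded polystyrene = L/(kA) = 0.174/(0.0302·22.8) = 0.2527 K/W
  R_beech = L/(kA) = 0.198/(0.198·22.8) = 0.04386 K/W
  R_conv,out = 1/(hA) = 1/(18.9·22.8) = 0.002321 K/W
ΣR = 0.01220 + 0.2527 + 0.04386 + 0.002321 = 0.3111 K/W
Q = ΔT/ΣR = (20.7 °C − -7.68 °C)/0.3111 = 91.2 W

Q = 91.2 W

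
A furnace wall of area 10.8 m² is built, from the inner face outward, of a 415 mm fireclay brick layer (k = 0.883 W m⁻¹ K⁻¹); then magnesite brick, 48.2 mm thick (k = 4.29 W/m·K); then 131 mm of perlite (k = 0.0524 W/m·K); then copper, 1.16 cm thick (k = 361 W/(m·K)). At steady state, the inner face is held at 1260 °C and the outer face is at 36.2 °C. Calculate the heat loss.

Q = 4.43 kW

Resistance network (inner→outer):
  R_fireclay brick = L/(kA) = 0.415/(0.883·10.8) = 0.04352 K/W
  R_magnesite brick = L/(kA) = 0.0482/(4.29·10.8) = 0.001040 K/W
  R_perlite = L/(kA) = 0.131/(0.0524·10.8) = 0.2315 K/W
  R_copper = L/(kA) = 0.0116/(361·10.8) = 2.975×10^-6 K/W
ΣR = 0.04352 + 0.001040 + 0.2315 + 2.975×10^-6 = 0.2761 K/W
Q = ΔT/ΣR = (1260 °C − 36.2 °C)/0.2761 = 4430 W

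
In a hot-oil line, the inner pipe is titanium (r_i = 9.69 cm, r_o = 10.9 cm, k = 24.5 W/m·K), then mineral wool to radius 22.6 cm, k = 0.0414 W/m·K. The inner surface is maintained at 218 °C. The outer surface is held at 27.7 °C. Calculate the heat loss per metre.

Treat each layer as a resistance in series:
  R'_titanium = ln(0.109/0.0969)/(2πk) = 0.1177/(2π·24.5) = 7.644×10^-4 m·K/W
  R'_mineral wool = ln(0.226/0.109)/(2πk) = 0.7292/(2π·0.0414) = 2.803 m·K/W
ΣR = 7.644×10^-4 + 2.803 = 2.804 m·K/W
Q' = ΔT/ΣR = (218 °C − 27.7 °C)/2.804 = 67.9 W/m

Q' = 67.9 W/m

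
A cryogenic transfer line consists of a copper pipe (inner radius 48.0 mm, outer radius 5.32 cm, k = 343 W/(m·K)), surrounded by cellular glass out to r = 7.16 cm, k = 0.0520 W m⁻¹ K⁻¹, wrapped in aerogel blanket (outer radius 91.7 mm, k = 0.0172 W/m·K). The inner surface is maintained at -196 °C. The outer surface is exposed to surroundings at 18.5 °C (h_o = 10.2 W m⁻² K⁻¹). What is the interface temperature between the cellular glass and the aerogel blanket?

T = -138 °C

Resistance network (inner→outer):
  R'_copper = ln(0.0532/0.0480)/(2πk) = 0.1029/(2π·343) = 4.773×10^-5 m·K/W
  R'_cellular glass = ln(0.0716/0.0532)/(2πk) = 0.2970/(2π·0.0520) = 0.9091 m·K/W
  R'_aerogel blanket = ln(0.0917/0.0716)/(2πk) = 0.2474/(2π·0.0172) = 2.289 m·K/W
  R'_conv,out = 1/(2πr h) = 1/(2π·0.0917·10.2) = 0.1702 m·K/W
ΣR = 4.773×10^-5 + 0.9091 + 2.289 + 0.1702 = 3.368 m·K/W
Q' = ΔT/ΣR = (-196 °C − 18.5 °C)/3.368 = -63.69 W/m
From the inner boundary to the cellular glass/aerogel blanket interface, ΣR_partial = 0.9091 m·K/W.
T_interface = T_in − Q'·ΣR_partial = -196 °C − (-63.69)(0.9091) = -138 °C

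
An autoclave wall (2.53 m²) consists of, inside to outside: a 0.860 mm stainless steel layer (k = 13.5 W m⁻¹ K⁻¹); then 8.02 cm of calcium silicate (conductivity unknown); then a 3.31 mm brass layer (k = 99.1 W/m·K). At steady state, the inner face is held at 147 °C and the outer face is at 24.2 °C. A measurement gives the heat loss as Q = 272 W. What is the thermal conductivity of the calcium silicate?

ΣR = ΔT/Q = |147 − 24.2|/272 = 0.4515 K/W
Known resistances:
  R_stainless steel = L/(kA) = 8.60×10^-4/(13.5·2.53) = 2.518×10^-5 K/W
  R_brass = L/(kA) = 0.00331/(99.1·2.53) = 1.320×10^-5 K/W
R_calcium silicate = ΣR − ΣR_known = 0.4515 − 3.838×10^-5 = 0.4515 K/W
L/(kA) = 0.4515 ⇒ k = 0.0802/(0.4515·2.53) = 0.0702 W/m·K

k = 0.0702 W/m·K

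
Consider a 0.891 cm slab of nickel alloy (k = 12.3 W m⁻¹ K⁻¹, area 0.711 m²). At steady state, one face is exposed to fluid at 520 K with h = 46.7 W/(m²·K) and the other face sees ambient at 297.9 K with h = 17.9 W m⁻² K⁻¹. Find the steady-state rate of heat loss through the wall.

Q = 2.02 kW

Treat each layer as a resistance in series:
  R_conv,in = 1/(hA) = 1/(46.7·0.711) = 0.03012 K/W
  R_nickel alloy = L/(kA) = 0.00891/(12.3·0.711) = 0.001019 K/W
  R_conv,out = 1/(hA) = 1/(17.9·0.711) = 0.07857 K/W
ΣR = 0.03012 + 0.001019 + 0.07857 = 0.1097 K/W
Q = ΔT/ΣR = (520 K − 297.9 K)/0.1097 = 2020 W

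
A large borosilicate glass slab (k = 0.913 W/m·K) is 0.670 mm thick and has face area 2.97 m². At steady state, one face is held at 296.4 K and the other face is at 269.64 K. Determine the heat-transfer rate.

Q = 108 kW

Q = kA·ΔT/L = 0.913 × 2.97 × |296.4 K − 269.64 K| / 6.70×10^-4 = 1.08×10^5 W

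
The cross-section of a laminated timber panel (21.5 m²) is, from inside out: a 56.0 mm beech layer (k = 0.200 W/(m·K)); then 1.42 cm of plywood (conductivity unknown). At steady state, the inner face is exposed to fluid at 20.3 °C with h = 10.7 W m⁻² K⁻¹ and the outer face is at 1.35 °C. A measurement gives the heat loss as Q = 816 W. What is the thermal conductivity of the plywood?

k = 0.113 W/m·K

ΣR = ΔT/Q = |20.3 − 1.35|/816 = 0.02322 K/W
Known resistances:
  R_conv,in = 1/(hA) = 1/(10.7·21.5) = 0.004347 K/W
  R_beech = L/(kA) = 0.0560/(0.200·21.5) = 0.01302 K/W
R_plywood = ΣR − ΣR_known = 0.02322 − 0.01737 = 0.005850 K/W
L/(kA) = 0.005850 ⇒ k = 0.0142/(0.005850·21.5) = 0.113 W/m·K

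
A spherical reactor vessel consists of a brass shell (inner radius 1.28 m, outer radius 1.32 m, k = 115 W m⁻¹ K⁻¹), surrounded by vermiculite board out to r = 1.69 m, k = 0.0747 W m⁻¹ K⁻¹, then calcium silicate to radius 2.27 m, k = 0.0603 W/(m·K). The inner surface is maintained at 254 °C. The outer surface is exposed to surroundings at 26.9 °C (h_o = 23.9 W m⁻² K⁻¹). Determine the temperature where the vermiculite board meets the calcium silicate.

T = 148 °C

Series thermal resistances, inner to outer:
  R_brass = (1/1.28 − 1/1.32)/(4πk) = 0.02367/(4π·115) = 1.638×10^-5 K/W
  R_vermiculite board = (1/1.32 − 1/1.69)/(4πk) = 0.1659/(4π·0.0747) = 0.1767 K/W
  R_calcium silicate = (1/1.69 − 1/2.27)/(4πk) = 0.1512/(4π·0.0603) = 0.1995 K/W
  R_conv,out = 1/(4πr²h) = 1/(4π·2.27²·23.9) = 6.462×10^-4 K/W
ΣR = 1.638×10^-5 + 0.1767 + 0.1995 + 6.462×10^-4 = 0.3769 K/W
Q = ΔT/ΣR = (254 °C − 26.9 °C)/0.3769 = 602.5 W
From the inner boundary to the vermiculite board/calcium silicate interface, ΣR_partial = 0.1767 K/W.
T_interface = T_in − Q·ΣR_partial = 254 °C − (602.5)(0.1767) = 148 °C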